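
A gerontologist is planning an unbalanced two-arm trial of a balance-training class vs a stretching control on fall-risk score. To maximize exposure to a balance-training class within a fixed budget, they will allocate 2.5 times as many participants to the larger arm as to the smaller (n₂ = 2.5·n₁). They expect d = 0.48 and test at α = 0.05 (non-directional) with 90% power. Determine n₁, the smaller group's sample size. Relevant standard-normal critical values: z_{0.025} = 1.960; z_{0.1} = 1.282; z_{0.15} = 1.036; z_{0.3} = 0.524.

With allocation ratio k = n₂/n₁ = 2.5, Var(x̄₁−x̄₂) = σ²(1/n₁ + 1/(k·n₁)) = σ²·(k+1)/(k·n₁).
So n₁ = (1 + 1/k)·((z_{α/2} + z_β)/d)² = 1.400 × (3.242/0.48)².
n₁ = 1.400 × 45.62 = 63.9.
Round up: n₁ = 64, giving n₂ = 2.5 × 64 = 160.

n₁ = 64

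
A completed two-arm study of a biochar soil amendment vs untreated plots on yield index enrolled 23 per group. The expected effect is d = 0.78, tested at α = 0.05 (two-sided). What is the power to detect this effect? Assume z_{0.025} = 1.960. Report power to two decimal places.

For two equal groups, power = Φ(d·√(n/2) − z_{α/2}).
d·√(n/2) = 0.78 × √(23/2) = 0.78 × 3.391 = 2.645.
z_β = 2.645 − 1.960 = 0.685.
Power = Φ(0.685) = 0.753.

power ≈ 0.75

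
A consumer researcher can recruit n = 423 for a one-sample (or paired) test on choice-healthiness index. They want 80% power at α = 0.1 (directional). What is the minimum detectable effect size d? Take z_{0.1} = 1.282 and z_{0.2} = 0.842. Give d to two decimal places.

d_min ≈ 0.10

For a single sample (or paired design) of n = 423: d_min = (z_{α} + z_β)/√n.
z-sum = 1.282 + 0.842 = 2.124.
d_min = 2.124 / √423 = 2.124 / 20.567 = 0.103.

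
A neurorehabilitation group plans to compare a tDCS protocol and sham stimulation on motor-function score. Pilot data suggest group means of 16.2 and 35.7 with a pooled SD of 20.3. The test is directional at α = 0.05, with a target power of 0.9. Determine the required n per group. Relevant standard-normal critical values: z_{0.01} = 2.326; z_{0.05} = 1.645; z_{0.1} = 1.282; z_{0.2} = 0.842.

n = 19 per group

Cohen's d = |M₁ − M₂| / SD_pooled = |16.2 − 35.7| / 20.3 = 19.5 / 20.3 = 0.961.
For two independent groups with equal n: n = 2·((z_{α} + z_β) / d)².
z_{α} + z_β = 1.645 + 1.282 = 2.927.
n = 2 × (2.927 / 0.961)² = 2 × 3.046² = 2 × 9.28 = 18.6.
Round up to the next whole participant.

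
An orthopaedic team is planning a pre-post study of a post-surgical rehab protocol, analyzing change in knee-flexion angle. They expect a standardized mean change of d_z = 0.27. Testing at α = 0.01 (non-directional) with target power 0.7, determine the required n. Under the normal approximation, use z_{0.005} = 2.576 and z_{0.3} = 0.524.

For a paired (one-sample on differences) test: n = ((z_{α/2} + z_β) / d)².
z_{α/2} + z_β = 2.576 + 0.524 = 3.100.
n = (3.100 / 0.27)² = 11.481² = 131.82.
Round up.

n = 132 pairs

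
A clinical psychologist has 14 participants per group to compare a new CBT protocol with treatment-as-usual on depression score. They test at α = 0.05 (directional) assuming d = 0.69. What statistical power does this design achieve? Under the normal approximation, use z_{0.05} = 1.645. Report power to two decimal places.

power ≈ 0.57

For two equal groups, power = Φ(d·√(n/2) − z_{α}).
d·√(n/2) = 0.69 × √(14/2) = 0.69 × 2.646 = 1.826.
z_β = 1.826 − 1.645 = 0.181.
Power = Φ(0.181) = 0.572.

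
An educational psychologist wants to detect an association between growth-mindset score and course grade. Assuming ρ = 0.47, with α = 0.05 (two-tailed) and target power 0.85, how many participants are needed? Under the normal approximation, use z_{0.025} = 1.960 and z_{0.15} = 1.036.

Fisher's z: C = ½·ln((1+r)/(1−r)) = ½·ln(2.7736) = 0.5101.
n = ((z_{α/2} + z_β)/C)² + 3.
(1.960 + 1.036) / 0.5101 = 2.996 / 0.5101 = 5.873.
n = 5.873² + 3 = 34.50 + 3 = 37.5.
Round up.

n = 38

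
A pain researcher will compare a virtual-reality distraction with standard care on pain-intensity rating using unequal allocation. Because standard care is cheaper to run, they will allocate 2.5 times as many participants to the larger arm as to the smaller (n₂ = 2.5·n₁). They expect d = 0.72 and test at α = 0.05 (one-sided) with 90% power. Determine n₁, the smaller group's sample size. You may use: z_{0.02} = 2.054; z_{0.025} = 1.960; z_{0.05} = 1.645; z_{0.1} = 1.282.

n₁ = 24

With allocation ratio k = n₂/n₁ = 2.5, Var(x̄₁−x̄₂) = σ²(1/n₁ + 1/(k·n₁)) = σ²·(k+1)/(k·n₁).
So n₁ = (1 + 1/k)·((z_{α} + z_β)/d)² = 1.400 × (2.927/0.72)².
n₁ = 1.400 × 16.53 = 23.1.
Round up: n₁ = 24, giving n₂ = 2.5 × 24 = 60.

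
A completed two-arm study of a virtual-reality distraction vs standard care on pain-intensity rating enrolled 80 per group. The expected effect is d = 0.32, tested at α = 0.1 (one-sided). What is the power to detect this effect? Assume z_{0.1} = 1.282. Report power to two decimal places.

For two equal groups, power = Φ(d·√(n/2) − z_{α}).
d·√(n/2) = 0.32 × √(80/2) = 0.32 × 6.325 = 2.024.
z_β = 2.024 − 1.282 = 0.742.
Power = Φ(0.742) = 0.771.

power ≈ 0.77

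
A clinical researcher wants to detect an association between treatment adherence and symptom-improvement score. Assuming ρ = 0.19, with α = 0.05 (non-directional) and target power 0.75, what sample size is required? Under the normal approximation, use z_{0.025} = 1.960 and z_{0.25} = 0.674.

Fisher's z: C = ½·ln((1+r)/(1−r)) = ½·ln(1.4691) = 0.1923.
n = ((z_{α/2} + z_β)/C)² + 3.
(1.960 + 0.674) / 0.1923 = 2.634 / 0.1923 = 13.697.
n = 13.697² + 3 = 187.62 + 3 = 190.6.
Round up.

n = 191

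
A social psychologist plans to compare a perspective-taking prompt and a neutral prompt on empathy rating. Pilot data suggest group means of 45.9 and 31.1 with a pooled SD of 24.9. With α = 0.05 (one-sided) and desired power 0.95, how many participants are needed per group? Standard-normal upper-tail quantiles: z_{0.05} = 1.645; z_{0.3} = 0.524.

n = 62 per group

Cohen's d = |M₁ − M₂| / SD_pooled = |45.9 − 31.1| / 24.9 = 14.8 / 24.9 = 0.594.
For two independent groups with equal n: n = 2·((z_{α} + z_β) / d)².
z_{α} + z_β = 1.645 + 1.645 = 3.290.
n = 2 × (3.290 / 0.594)² = 2 × 5.539² = 2 × 30.68 = 61.4.
Round up to the next whole participant.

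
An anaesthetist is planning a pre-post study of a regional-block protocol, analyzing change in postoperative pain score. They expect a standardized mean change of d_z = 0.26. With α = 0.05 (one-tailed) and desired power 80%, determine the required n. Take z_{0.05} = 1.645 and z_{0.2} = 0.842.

n = 92 pairs

For a paired (one-sample on differences) test: n = ((z_{α} + z_β) / d)².
z_{α} + z_β = 1.645 + 0.842 = 2.487.
n = (2.487 / 0.26)² = 9.565² = 91.50.
Round up.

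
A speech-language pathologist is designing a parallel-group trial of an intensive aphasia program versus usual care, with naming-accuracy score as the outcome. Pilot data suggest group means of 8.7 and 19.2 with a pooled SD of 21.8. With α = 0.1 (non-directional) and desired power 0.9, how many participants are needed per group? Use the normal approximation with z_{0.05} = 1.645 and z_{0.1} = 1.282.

n = 74 per group

Cohen's d = |M₁ − M₂| / SD_pooled = |8.7 − 19.2| / 21.8 = 10.5 / 21.8 = 0.482.
For two independent groups with equal n: n = 2·((z_{α/2} + z_β) / d)².
z_{α/2} + z_β = 1.645 + 1.282 = 2.927.
n = 2 × (2.927 / 0.482)² = 2 × 6.073² = 2 × 36.88 = 73.8.
Round up to the next whole participant.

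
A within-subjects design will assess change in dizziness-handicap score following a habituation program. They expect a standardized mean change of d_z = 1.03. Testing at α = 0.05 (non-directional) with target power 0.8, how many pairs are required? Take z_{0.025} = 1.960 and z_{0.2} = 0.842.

n = 8 pairs

For a paired (one-sample on differences) test: n = ((z_{α/2} + z_β) / d)².
z_{α/2} + z_β = 1.960 + 0.842 = 2.802.
n = (2.802 / 1.03)² = 2.720² = 7.40.
Round up.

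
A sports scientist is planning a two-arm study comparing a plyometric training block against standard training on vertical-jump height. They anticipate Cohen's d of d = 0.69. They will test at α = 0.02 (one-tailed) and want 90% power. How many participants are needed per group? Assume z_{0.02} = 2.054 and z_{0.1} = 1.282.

For two independent groups with equal n: n = 2·((z_{α} + z_β) / d)².
z_{α} + z_β = 2.054 + 1.282 = 3.336.
n = 2 × (3.336 / 0.69)² = 2 × 4.835² = 2 × 23.38 = 46.8.
Round up to the next whole participant.

n = 47 per group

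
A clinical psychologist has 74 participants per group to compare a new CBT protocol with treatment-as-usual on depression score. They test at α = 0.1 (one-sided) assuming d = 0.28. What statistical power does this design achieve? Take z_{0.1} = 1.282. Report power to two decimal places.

For two equal groups, power = Φ(d·√(n/2) − z_{α}).
d·√(n/2) = 0.28 × √(74/2) = 0.28 × 6.083 = 1.703.
z_β = 1.703 − 1.282 = 0.421.
Power = Φ(0.421) = 0.663.

power ≈ 0.66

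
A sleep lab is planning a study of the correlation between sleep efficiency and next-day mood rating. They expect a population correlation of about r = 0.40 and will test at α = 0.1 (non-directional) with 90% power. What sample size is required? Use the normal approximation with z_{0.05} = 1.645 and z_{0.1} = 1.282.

n = 51

Fisher's z: C = ½·ln((1+r)/(1−r)) = ½·ln(2.3333) = 0.4236.
n = ((z_{α/2} + z_β)/C)² + 3.
(1.645 + 1.282) / 0.4236 = 2.927 / 0.4236 = 6.910.
n = 6.910² + 3 = 47.75 + 3 = 50.7.
Round up.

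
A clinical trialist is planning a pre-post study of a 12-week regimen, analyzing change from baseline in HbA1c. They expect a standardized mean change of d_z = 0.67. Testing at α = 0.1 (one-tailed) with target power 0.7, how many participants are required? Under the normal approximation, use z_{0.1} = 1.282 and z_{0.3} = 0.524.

n = 8 pairs

For a paired (one-sample on differences) test: n = ((z_{α} + z_β) / d)².
z_{α} + z_β = 1.282 + 0.524 = 1.806.
n = (1.806 / 0.67)² = 2.696² = 7.27.
Round up.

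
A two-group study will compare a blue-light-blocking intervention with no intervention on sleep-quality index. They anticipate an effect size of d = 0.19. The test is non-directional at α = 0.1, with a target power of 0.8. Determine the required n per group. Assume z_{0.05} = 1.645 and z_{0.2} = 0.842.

n = 343 per group

For two independent groups with equal n: n = 2·((z_{α/2} + z_β) / d)².
z_{α/2} + z_β = 1.645 + 0.842 = 2.487.
n = 2 × (2.487 / 0.19)² = 2 × 13.089² = 2 × 171.33 = 342.7.
Round up to the next whole participant.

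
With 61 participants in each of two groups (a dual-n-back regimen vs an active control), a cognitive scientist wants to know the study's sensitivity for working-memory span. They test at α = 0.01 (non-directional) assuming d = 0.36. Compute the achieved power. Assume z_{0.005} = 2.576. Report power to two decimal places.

power ≈ 0.28

For two equal groups, power = Φ(d·√(n/2) − z_{α/2}).
d·√(n/2) = 0.36 × √(61/2) = 0.36 × 5.523 = 1.988.
z_β = 1.988 − 2.576 = -0.588.
Power = Φ(-0.588) = 0.278.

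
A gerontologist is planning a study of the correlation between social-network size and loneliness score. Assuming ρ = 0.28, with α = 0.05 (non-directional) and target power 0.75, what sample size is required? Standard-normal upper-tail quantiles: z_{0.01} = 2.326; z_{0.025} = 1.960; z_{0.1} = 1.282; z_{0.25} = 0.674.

Fisher's z: C = ½·ln((1+r)/(1−r)) = ½·ln(1.7778) = 0.2877.
n = ((z_{α/2} + z_β)/C)² + 3.
(1.960 + 0.674) / 0.2877 = 2.634 / 0.2877 = 9.155.
n = 9.155² + 3 = 83.82 + 3 = 86.8.
Round up.

n = 87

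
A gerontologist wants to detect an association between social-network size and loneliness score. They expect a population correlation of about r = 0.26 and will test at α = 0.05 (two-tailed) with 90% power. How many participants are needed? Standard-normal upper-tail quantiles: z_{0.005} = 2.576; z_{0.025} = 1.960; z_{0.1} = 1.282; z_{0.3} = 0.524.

Fisher's z: C = ½·ln((1+r)/(1−r)) = ½·ln(1.7027) = 0.2661.
n = ((z_{α/2} + z_β)/C)² + 3.
(1.960 + 1.282) / 0.2661 = 3.242 / 0.2661 = 12.183.
n = 12.183² + 3 = 148.43 + 3 = 151.4.
Round up.

n = 152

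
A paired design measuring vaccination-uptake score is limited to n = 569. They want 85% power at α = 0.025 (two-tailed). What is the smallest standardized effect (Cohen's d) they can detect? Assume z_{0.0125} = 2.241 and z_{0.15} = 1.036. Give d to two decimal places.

d_min ≈ 0.14

For a single sample (or paired design) of n = 569: d_min = (z_{α/2} + z_β)/√n.
z-sum = 2.241 + 1.036 = 3.277.
d_min = 3.277 / √569 = 3.277 / 23.854 = 0.137.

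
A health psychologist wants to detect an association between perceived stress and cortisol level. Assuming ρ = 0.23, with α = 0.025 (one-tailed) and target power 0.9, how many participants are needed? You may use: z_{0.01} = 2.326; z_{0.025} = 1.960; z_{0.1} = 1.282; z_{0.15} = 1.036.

n = 195

Fisher's z: C = ½·ln((1+r)/(1−r)) = ½·ln(1.5974) = 0.2342.
n = ((z_{α} + z_β)/C)² + 3.
(1.960 + 1.282) / 0.2342 = 3.242 / 0.2342 = 13.843.
n = 13.843² + 3 = 191.63 + 3 = 194.6.
Round up.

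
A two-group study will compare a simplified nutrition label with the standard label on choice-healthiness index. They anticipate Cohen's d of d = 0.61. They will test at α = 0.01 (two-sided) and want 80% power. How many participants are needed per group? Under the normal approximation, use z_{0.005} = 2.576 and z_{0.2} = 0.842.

For two independent groups with equal n: n = 2·((z_{α/2} + z_β) / d)².
z_{α/2} + z_β = 2.576 + 0.842 = 3.418.
n = 2 × (3.418 / 0.61)² = 2 × 5.603² = 2 × 31.40 = 62.8.
Round up to the next whole participant.

n = 63 per group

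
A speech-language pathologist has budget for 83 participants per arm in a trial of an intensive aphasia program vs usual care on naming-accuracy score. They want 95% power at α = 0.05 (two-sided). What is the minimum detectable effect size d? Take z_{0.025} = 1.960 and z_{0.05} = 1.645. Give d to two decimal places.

d_min ≈ 0.56

For two independent groups of n = 83 each: d_min = (z_{α/2} + z_β)·√(2/n).
z-sum = 1.960 + 1.645 = 3.605.
d_min = 3.605 × √(2/83) = 3.605 × 0.1552 = 0.560.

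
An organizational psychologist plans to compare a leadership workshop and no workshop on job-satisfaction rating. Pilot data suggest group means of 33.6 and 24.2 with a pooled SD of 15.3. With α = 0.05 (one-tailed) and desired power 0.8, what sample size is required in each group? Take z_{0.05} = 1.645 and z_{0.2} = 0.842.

n = 33 per group

Cohen's d = |M₁ − M₂| / SD_pooled = |33.6 − 24.2| / 15.3 = 9.4 / 15.3 = 0.614.
For two independent groups with equal n: n = 2·((z_{α} + z_β) / d)².
z_{α} + z_β = 1.645 + 0.842 = 2.487.
n = 2 × (2.487 / 0.614)² = 2 × 4.050² = 2 × 16.41 = 32.8.
Round up to the next whole participant.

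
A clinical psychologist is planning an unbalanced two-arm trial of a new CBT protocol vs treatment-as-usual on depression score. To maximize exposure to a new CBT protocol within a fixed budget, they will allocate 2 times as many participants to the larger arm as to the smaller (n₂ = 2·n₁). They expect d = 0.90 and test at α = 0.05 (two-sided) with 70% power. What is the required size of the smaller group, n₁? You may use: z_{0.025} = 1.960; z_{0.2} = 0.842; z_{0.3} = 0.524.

n₁ = 12

With allocation ratio k = n₂/n₁ = 2, Var(x̄₁−x̄₂) = σ²(1/n₁ + 1/(k·n₁)) = σ²·(k+1)/(k·n₁).
So n₁ = (1 + 1/k)·((z_{α/2} + z_β)/d)² = 1.500 × (2.484/0.90)².
n₁ = 1.500 × 7.62 = 11.4.
Round up: n₁ = 12, giving n₂ = 2 × 12 = 24.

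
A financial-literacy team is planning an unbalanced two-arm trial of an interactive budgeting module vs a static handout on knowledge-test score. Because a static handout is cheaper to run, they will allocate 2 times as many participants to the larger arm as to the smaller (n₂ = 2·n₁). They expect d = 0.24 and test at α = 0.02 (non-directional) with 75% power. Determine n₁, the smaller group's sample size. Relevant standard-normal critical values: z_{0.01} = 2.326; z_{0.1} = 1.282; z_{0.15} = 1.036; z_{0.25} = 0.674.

n₁ = 235

With allocation ratio k = n₂/n₁ = 2, Var(x̄₁−x̄₂) = σ²(1/n₁ + 1/(k·n₁)) = σ²·(k+1)/(k·n₁).
So n₁ = (1 + 1/k)·((z_{α/2} + z_β)/d)² = 1.500 × (3.000/0.24)².
n₁ = 1.500 × 156.25 = 234.4.
Round up: n₁ = 235, giving n₂ = 2 × 235 = 470.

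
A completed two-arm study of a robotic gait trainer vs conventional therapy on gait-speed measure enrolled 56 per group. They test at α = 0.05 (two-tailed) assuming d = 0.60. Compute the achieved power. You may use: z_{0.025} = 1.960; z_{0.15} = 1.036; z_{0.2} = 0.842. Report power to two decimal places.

For two equal groups, power = Φ(d·√(n/2) − z_{α/2}).
d·√(n/2) = 0.60 × √(56/2) = 0.60 × 5.292 = 3.175.
z_β = 3.175 − 1.960 = 1.215.
Power = Φ(1.215) = 0.888.

power ≈ 0.89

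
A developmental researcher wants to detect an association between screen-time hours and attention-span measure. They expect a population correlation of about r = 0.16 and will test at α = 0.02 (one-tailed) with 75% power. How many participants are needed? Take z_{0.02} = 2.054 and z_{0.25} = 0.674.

Fisher's z: C = ½·ln((1+r)/(1−r)) = ½·ln(1.3810) = 0.1614.
n = ((z_{α} + z_β)/C)² + 3.
(2.054 + 0.674) / 0.1614 = 2.728 / 0.1614 = 16.902.
n = 16.902² + 3 = 285.68 + 3 = 288.7.
Round up.

n = 289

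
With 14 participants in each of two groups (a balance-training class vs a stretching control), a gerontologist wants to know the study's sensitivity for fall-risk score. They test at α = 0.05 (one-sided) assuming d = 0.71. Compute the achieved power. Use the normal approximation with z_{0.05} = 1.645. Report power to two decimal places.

power ≈ 0.59

For two equal groups, power = Φ(d·√(n/2) − z_{α}).
d·√(n/2) = 0.71 × √(14/2) = 0.71 × 2.646 = 1.878.
z_β = 1.878 − 1.645 = 0.233.
Power = Φ(0.233) = 0.592.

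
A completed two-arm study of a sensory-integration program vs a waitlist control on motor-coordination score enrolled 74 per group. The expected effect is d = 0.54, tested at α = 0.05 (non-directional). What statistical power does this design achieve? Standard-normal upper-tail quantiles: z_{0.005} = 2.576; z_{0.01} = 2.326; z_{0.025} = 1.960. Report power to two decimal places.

For two equal groups, power = Φ(d·√(n/2) − z_{α/2}).
d·√(n/2) = 0.54 × √(74/2) = 0.54 × 6.083 = 3.285.
z_β = 3.285 − 1.960 = 1.325.
Power = Φ(1.325) = 0.907.

power ≈ 0.91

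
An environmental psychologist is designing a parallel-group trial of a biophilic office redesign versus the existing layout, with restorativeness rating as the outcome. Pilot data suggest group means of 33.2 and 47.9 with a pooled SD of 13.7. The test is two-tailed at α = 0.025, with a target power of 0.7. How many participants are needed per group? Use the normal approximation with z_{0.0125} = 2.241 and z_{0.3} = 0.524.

n = 14 per group

Cohen's d = |M₁ − M₂| / SD_pooled = |33.2 − 47.9| / 13.7 = 14.7 / 13.7 = 1.073.
For two independent groups with equal n: n = 2·((z_{α/2} + z_β) / d)².
z_{α/2} + z_β = 2.241 + 0.524 = 2.765.
n = 2 × (2.765 / 1.073)² = 2 × 2.577² = 2 × 6.64 = 13.3.
Round up to the next whole participant.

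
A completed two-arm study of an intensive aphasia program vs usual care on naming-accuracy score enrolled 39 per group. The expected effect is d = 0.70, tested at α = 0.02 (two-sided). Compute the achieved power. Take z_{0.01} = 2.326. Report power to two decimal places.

For two equal groups, power = Φ(d·√(n/2) − z_{α/2}).
d·√(n/2) = 0.70 × √(39/2) = 0.70 × 4.416 = 3.091.
z_β = 3.091 − 2.326 = 0.765.
Power = Φ(0.765) = 0.778.

power ≈ 0.78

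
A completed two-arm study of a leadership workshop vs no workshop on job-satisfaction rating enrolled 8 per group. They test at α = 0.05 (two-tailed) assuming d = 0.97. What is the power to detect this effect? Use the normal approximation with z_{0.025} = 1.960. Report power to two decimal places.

power ≈ 0.49

For two equal groups, power = Φ(d·√(n/2) − z_{α/2}).
d·√(n/2) = 0.97 × √(8/2) = 0.97 × 2.000 = 1.940.
z_β = 1.940 − 1.960 = -0.020.
Power = Φ(-0.020) = 0.492.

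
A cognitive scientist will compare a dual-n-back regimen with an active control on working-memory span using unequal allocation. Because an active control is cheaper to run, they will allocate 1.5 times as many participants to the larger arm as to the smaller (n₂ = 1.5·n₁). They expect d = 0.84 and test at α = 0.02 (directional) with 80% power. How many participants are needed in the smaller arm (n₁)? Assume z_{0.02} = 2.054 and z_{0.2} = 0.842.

n₁ = 20

With allocation ratio k = n₂/n₁ = 1.5, Var(x̄₁−x̄₂) = σ²(1/n₁ + 1/(k·n₁)) = σ²·(k+1)/(k·n₁).
So n₁ = (1 + 1/k)·((z_{α} + z_β)/d)² = 1.667 × (2.896/0.84)².
n₁ = 1.667 × 11.89 = 19.8.
Round up: n₁ = 20, giving n₂ = 1.5 × 20 = 30.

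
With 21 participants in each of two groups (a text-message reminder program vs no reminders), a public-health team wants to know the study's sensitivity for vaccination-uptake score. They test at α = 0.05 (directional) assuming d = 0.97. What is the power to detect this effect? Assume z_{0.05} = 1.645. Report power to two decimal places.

For two equal groups, power = Φ(d·√(n/2) − z_{α}).
d·√(n/2) = 0.97 × √(21/2) = 0.97 × 3.240 = 3.143.
z_β = 3.143 − 1.645 = 1.498.
Power = Φ(1.498) = 0.933.

power ≈ 0.93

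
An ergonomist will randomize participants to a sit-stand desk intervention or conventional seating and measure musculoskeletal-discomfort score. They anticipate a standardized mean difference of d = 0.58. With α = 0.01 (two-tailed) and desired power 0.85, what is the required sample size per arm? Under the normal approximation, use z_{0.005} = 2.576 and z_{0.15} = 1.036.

n = 78 per group

For two independent groups with equal n: n = 2·((z_{α/2} + z_β) / d)².
z_{α/2} + z_β = 2.576 + 1.036 = 3.612.
n = 2 × (3.612 / 0.58)² = 2 × 6.228² = 2 × 38.78 = 77.6.
Round up to the next whole participant.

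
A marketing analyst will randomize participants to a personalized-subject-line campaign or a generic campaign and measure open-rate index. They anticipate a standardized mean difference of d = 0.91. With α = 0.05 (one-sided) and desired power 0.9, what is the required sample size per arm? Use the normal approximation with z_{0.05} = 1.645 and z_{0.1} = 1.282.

n = 21 per group

For two independent groups with equal n: n = 2·((z_{α} + z_β) / d)².
z_{α} + z_β = 1.645 + 1.282 = 2.927.
n = 2 × (2.927 / 0.91)² = 2 × 3.216² = 2 × 10.35 = 20.7.
Round up to the next whole participant.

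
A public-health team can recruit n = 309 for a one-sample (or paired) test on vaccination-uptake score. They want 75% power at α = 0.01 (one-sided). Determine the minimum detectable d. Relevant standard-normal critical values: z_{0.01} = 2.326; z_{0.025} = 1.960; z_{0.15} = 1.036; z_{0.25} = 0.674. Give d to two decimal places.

d_min ≈ 0.17

For a single sample (or paired design) of n = 309: d_min = (z_{α} + z_β)/√n.
z-sum = 2.326 + 0.674 = 3.000.
d_min = 3.000 / √309 = 3.000 / 17.578 = 0.171.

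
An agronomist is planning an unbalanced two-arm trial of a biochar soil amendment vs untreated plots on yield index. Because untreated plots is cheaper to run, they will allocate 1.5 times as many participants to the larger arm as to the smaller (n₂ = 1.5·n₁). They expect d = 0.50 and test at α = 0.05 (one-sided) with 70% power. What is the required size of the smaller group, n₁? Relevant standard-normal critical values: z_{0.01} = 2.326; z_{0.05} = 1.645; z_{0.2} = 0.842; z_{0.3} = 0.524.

n₁ = 32

With allocation ratio k = n₂/n₁ = 1.5, Var(x̄₁−x̄₂) = σ²(1/n₁ + 1/(k·n₁)) = σ²·(k+1)/(k·n₁).
So n₁ = (1 + 1/k)·((z_{α} + z_β)/d)² = 1.667 × (2.169/0.50)².
n₁ = 1.667 × 18.82 = 31.4.
Round up: n₁ = 32, giving n₂ = 1.5 × 32 = 48.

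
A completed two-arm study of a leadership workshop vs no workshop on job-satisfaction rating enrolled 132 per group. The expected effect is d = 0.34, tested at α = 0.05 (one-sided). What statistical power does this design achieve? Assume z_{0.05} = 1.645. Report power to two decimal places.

For two equal groups, power = Φ(d·√(n/2) − z_{α}).
d·√(n/2) = 0.34 × √(132/2) = 0.34 × 8.124 = 2.762.
z_β = 2.762 − 1.645 = 1.117.
Power = Φ(1.117) = 0.868.

power ≈ 0.87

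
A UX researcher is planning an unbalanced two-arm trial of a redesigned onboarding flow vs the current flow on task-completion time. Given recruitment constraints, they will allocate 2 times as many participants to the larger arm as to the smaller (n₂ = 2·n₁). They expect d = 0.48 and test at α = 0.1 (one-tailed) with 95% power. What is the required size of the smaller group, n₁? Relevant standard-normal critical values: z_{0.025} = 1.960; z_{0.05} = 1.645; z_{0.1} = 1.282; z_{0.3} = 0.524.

With allocation ratio k = n₂/n₁ = 2, Var(x̄₁−x̄₂) = σ²(1/n₁ + 1/(k·n₁)) = σ²·(k+1)/(k·n₁).
So n₁ = (1 + 1/k)·((z_{α} + z_β)/d)² = 1.500 × (2.927/0.48)².
n₁ = 1.500 × 37.18 = 55.8.
Round up: n₁ = 56, giving n₂ = 2 × 56 = 112.

n₁ = 56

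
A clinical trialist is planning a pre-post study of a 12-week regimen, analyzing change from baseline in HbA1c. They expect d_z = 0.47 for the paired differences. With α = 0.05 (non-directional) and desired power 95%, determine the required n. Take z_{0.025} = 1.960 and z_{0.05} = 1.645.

For a paired (one-sample on differences) test: n = ((z_{α/2} + z_β) / d)².
z_{α/2} + z_β = 1.960 + 1.645 = 3.605.
n = (3.605 / 0.47)² = 7.670² = 58.83.
Round up.

n = 59 pairs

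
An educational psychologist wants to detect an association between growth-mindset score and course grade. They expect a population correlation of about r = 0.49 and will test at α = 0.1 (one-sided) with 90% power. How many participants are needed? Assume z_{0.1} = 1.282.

n = 26

Fisher's z: C = ½·ln((1+r)/(1−r)) = ½·ln(2.9216) = 0.5361.
n = ((z_{α} + z_β)/C)² + 3.
(1.282 + 1.282) / 0.5361 = 2.564 / 0.5361 = 4.783.
n = 4.783² + 3 = 22.87 + 3 = 25.9.
Round up.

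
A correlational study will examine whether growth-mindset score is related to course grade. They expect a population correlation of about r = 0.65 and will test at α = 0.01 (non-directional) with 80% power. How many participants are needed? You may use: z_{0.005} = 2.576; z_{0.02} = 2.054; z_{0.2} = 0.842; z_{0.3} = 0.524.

Fisher's z: C = ½·ln((1+r)/(1−r)) = ½·ln(4.7143) = 0.7753.
n = ((z_{α/2} + z_β)/C)² + 3.
(2.576 + 0.842) / 0.7753 = 3.418 / 0.7753 = 4.409.
n = 4.409² + 3 = 19.44 + 3 = 22.4.
Round up.

n = 23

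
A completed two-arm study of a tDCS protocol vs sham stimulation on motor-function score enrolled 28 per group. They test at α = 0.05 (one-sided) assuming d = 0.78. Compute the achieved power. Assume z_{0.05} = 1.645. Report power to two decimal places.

For two equal groups, power = Φ(d·√(n/2) − z_{α}).
d·√(n/2) = 0.78 × √(28/2) = 0.78 × 3.742 = 2.918.
z_β = 2.918 − 1.645 = 1.273.
Power = Φ(1.273) = 0.899.

power ≈ 0.90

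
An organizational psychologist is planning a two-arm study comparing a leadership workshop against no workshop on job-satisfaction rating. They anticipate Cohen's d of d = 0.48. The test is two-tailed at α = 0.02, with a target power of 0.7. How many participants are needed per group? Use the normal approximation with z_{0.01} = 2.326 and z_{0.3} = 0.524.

n = 71 per group

For two independent groups with equal n: n = 2·((z_{α/2} + z_β) / d)².
z_{α/2} + z_β = 2.326 + 0.524 = 2.850.
n = 2 × (2.850 / 0.48)² = 2 × 5.938² = 2 × 35.25 = 70.5.
Round up to the next whole participant.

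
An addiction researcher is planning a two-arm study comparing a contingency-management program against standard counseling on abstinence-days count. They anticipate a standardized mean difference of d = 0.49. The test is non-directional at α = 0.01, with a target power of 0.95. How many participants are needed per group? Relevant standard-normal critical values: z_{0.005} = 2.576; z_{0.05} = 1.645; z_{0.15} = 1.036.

For two independent groups with equal n: n = 2·((z_{α/2} + z_β) / d)².
z_{α/2} + z_β = 2.576 + 1.645 = 4.221.
n = 2 × (4.221 / 0.49)² = 2 × 8.614² = 2 × 74.21 = 148.4.
Round up to the next whole participant.

n = 149 per group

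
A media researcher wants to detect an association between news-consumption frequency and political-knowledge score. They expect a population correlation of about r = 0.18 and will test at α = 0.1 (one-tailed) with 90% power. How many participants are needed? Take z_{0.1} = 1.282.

n = 202

Fisher's z: C = ½·ln((1+r)/(1−r)) = ½·ln(1.4390) = 0.1820.
n = ((z_{α} + z_β)/C)² + 3.
(1.282 + 1.282) / 0.1820 = 2.564 / 0.1820 = 14.088.
n = 14.088² + 3 = 198.47 + 3 = 201.5.
Round up.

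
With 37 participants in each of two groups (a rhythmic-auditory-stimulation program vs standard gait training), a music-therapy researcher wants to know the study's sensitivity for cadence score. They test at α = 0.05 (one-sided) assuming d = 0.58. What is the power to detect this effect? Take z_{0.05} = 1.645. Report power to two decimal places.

For two equal groups, power = Φ(d·√(n/2) − z_{α}).
d·√(n/2) = 0.58 × √(37/2) = 0.58 × 4.301 = 2.495.
z_β = 2.495 − 1.645 = 0.850.
Power = Φ(0.850) = 0.802.

power ≈ 0.80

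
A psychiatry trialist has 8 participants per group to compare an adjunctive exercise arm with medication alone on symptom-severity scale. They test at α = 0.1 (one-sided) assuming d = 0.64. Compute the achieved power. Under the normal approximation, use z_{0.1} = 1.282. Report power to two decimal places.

For two equal groups, power = Φ(d·√(n/2) − z_{α}).
d·√(n/2) = 0.64 × √(8/2) = 0.64 × 2.000 = 1.280.
z_β = 1.280 − 1.282 = -0.002.
Power = Φ(-0.002) = 0.499.

power ≈ 0.50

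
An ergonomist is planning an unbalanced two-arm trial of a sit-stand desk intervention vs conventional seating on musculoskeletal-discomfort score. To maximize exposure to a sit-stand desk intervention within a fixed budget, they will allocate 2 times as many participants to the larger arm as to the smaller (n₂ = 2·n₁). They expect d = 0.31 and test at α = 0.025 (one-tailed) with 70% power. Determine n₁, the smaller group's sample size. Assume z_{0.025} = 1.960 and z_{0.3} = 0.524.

With allocation ratio k = n₂/n₁ = 2, Var(x̄₁−x̄₂) = σ²(1/n₁ + 1/(k·n₁)) = σ²·(k+1)/(k·n₁).
So n₁ = (1 + 1/k)·((z_{α} + z_β)/d)² = 1.500 × (2.484/0.31)².
n₁ = 1.500 × 64.21 = 96.3.
Round up: n₁ = 97, giving n₂ = 2 × 97 = 194.

n₁ = 97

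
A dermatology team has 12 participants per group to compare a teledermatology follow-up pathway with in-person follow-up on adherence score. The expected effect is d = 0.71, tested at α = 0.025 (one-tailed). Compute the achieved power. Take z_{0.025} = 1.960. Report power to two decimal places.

power ≈ 0.41

For two equal groups, power = Φ(d·√(n/2) − z_{α}).
d·√(n/2) = 0.71 × √(12/2) = 0.71 × 2.449 = 1.739.
z_β = 1.739 − 1.960 = -0.221.
Power = Φ(-0.221) = 0.413.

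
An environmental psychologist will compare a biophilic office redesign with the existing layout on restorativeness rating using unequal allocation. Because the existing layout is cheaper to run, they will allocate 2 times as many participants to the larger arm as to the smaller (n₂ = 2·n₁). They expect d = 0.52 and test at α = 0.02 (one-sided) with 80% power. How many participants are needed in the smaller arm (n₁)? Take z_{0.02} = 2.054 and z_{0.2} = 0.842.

n₁ = 47

With allocation ratio k = n₂/n₁ = 2, Var(x̄₁−x̄₂) = σ²(1/n₁ + 1/(k·n₁)) = σ²·(k+1)/(k·n₁).
So n₁ = (1 + 1/k)·((z_{α} + z_β)/d)² = 1.500 × (2.896/0.52)².
n₁ = 1.500 × 31.02 = 46.5.
Round up: n₁ = 47, giving n₂ = 2 × 47 = 94.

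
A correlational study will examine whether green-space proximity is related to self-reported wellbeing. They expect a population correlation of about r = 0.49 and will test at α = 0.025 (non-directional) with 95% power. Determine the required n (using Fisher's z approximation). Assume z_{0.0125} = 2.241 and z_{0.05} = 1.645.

Fisher's z: C = ½·ln((1+r)/(1−r)) = ½·ln(2.9216) = 0.5361.
n = ((z_{α/2} + z_β)/C)² + 3.
(2.241 + 1.645) / 0.5361 = 3.886 / 0.5361 = 7.249.
n = 7.249² + 3 = 52.54 + 3 = 55.5.
Round up.

n = 56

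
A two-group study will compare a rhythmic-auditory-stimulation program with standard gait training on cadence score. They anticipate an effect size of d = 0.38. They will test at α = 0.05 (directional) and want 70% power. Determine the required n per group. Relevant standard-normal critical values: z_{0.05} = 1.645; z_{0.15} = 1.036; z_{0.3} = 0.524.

For two independent groups with equal n: n = 2·((z_{α} + z_β) / d)².
z_{α} + z_β = 1.645 + 0.524 = 2.169.
n = 2 × (2.169 / 0.38)² = 2 × 5.708² = 2 × 32.58 = 65.2.
Round up to the next whole participant.

n = 66 per group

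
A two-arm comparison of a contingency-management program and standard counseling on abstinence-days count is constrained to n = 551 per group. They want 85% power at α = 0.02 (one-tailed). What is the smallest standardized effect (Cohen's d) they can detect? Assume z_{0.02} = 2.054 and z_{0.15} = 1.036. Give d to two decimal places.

For two independent groups of n = 551 each: d_min = (z_{α} + z_β)·√(2/n).
z-sum = 2.054 + 1.036 = 3.090.
d_min = 3.090 × √(2/551) = 3.090 × 0.0602 = 0.186.

d_min ≈ 0.19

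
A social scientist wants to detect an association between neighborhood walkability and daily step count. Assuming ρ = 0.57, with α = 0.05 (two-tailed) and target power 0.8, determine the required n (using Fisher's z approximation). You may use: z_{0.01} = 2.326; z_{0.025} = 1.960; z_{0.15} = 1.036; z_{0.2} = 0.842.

Fisher's z: C = ½·ln((1+r)/(1−r)) = ½·ln(3.6512) = 0.6475.
n = ((z_{α/2} + z_β)/C)² + 3.
(1.960 + 0.842) / 0.6475 = 2.802 / 0.6475 = 4.327.
n = 4.327² + 3 = 18.73 + 3 = 21.7.
Round up.

n = 22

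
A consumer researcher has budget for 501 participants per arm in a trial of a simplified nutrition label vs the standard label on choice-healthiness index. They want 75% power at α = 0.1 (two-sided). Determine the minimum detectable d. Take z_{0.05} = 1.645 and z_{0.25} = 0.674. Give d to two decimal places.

For two independent groups of n = 501 each: d_min = (z_{α/2} + z_β)·√(2/n).
z-sum = 1.645 + 0.674 = 2.319.
d_min = 2.319 × √(2/501) = 2.319 × 0.0632 = 0.147.

d_min ≈ 0.15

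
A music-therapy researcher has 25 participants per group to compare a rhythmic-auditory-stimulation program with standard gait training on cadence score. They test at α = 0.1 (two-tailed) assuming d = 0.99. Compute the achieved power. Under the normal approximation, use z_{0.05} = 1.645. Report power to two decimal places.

For two equal groups, power = Φ(d·√(n/2) − z_{α/2}).
d·√(n/2) = 0.99 × √(25/2) = 0.99 × 3.536 = 3.500.
z_β = 3.500 − 1.645 = 1.855.
Power = Φ(1.855) = 0.968.

power ≈ 0.97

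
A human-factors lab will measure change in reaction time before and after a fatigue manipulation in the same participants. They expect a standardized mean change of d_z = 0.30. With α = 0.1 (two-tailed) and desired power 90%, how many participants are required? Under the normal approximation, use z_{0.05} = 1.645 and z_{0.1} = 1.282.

n = 96 pairs

For a paired (one-sample on differences) test: n = ((z_{α/2} + z_β) / d)².
z_{α/2} + z_β = 1.645 + 1.282 = 2.927.
n = (2.927 / 0.30)² = 9.757² = 95.19.
Round up.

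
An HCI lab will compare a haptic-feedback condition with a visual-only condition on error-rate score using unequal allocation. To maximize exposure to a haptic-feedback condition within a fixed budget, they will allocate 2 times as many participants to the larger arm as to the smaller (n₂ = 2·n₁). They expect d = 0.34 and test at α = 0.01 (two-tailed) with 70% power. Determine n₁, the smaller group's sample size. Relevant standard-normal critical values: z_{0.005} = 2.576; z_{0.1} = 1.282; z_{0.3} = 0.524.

With allocation ratio k = n₂/n₁ = 2, Var(x̄₁−x̄₂) = σ²(1/n₁ + 1/(k·n₁)) = σ²·(k+1)/(k·n₁).
So n₁ = (1 + 1/k)·((z_{α/2} + z_β)/d)² = 1.500 × (3.100/0.34)².
n₁ = 1.500 × 83.13 = 124.7.
Round up: n₁ = 125, giving n₂ = 2 × 125 = 250.

n₁ = 125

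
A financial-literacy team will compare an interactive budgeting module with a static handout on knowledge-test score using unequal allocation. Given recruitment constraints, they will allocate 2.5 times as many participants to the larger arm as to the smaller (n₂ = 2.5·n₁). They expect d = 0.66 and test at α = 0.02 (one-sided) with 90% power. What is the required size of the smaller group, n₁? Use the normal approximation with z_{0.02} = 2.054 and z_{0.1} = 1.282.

With allocation ratio k = n₂/n₁ = 2.5, Var(x̄₁−x̄₂) = σ²(1/n₁ + 1/(k·n₁)) = σ²·(k+1)/(k·n₁).
So n₁ = (1 + 1/k)·((z_{α} + z_β)/d)² = 1.400 × (3.336/0.66)².
n₁ = 1.400 × 25.55 = 35.8.
Round up: n₁ = 36, giving n₂ = 2.5 × 36 = 90.

n₁ = 36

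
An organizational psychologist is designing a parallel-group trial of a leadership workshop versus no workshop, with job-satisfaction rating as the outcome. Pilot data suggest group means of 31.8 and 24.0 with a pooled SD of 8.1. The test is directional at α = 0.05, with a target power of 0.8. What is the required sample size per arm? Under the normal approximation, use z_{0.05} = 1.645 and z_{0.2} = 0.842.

Cohen's d = |M₁ − M₂| / SD_pooled = |31.8 − 24.0| / 8.1 = 7.8 / 8.1 = 0.963.
For two independent groups with equal n: n = 2·((z_{α} + z_β) / d)².
z_{α} + z_β = 1.645 + 0.842 = 2.487.
n = 2 × (2.487 / 0.963)² = 2 × 2.583² = 2 × 6.67 = 13.3.
Round up to the next whole participant.

n = 14 per group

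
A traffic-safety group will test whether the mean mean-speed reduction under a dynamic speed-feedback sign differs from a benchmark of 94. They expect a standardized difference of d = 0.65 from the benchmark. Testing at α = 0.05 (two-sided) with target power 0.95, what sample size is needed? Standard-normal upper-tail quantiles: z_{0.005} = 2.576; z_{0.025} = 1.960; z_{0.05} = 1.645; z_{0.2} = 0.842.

For a one-sample test: n = ((z_{α/2} + z_β) / d)².
z_{α/2} + z_β = 1.960 + 1.645 = 3.605.
n = (3.605 / 0.65)² = 5.546² = 30.76.
Round up.

n = 31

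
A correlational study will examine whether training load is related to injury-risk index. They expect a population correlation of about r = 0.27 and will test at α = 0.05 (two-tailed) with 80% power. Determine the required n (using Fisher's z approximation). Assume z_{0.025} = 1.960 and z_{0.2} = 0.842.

n = 106

Fisher's z: C = ½·ln((1+r)/(1−r)) = ½·ln(1.7397) = 0.2769.
n = ((z_{α/2} + z_β)/C)² + 3.
(1.960 + 0.842) / 0.2769 = 2.802 / 0.2769 = 10.119.
n = 10.119² + 3 = 102.40 + 3 = 105.4.
Round up.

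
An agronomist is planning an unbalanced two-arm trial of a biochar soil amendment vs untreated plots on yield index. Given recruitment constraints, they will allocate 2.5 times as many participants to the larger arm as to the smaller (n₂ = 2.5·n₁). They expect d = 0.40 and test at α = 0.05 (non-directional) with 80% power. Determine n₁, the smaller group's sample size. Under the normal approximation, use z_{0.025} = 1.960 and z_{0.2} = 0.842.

n₁ = 69

With allocation ratio k = n₂/n₁ = 2.5, Var(x̄₁−x̄₂) = σ²(1/n₁ + 1/(k·n₁)) = σ²·(k+1)/(k·n₁).
So n₁ = (1 + 1/k)·((z_{α/2} + z_β)/d)² = 1.400 × (2.802/0.40)².
n₁ = 1.400 × 49.07 = 68.7.
Round up: n₁ = 69, giving n₂ = ⌈2.5 × 69⌉ = ⌈172.5⌉ = 173.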